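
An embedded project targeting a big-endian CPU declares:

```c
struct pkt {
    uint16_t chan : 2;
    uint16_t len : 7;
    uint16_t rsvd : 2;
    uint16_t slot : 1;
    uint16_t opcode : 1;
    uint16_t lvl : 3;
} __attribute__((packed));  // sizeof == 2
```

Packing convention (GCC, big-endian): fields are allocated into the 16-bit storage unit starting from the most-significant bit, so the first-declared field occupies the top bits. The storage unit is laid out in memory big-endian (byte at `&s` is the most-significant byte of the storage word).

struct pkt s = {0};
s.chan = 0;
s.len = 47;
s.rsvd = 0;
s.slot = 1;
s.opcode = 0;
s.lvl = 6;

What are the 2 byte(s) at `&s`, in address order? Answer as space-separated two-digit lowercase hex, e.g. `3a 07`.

[14+:2] chan=0 & 0x3 = 0x0; word=0x0000
[7+:7] len=47 & 0x7f = 0x2f; word=0x1780
[5+:2] rsvd=0 & 0x3 = 0x0; word=0x1780
[4+:1] slot=1 & 0x1 = 0x1; word=0x1790
[3+:1] opcode=0 & 0x1 = 0x0; word=0x1790
[0+:3] lvl=6 & 0x7 = 0x6; word=0x1796
word = 0x1796 → big-endian bytes:
  [0]=0x17  [1]=0x96

17 96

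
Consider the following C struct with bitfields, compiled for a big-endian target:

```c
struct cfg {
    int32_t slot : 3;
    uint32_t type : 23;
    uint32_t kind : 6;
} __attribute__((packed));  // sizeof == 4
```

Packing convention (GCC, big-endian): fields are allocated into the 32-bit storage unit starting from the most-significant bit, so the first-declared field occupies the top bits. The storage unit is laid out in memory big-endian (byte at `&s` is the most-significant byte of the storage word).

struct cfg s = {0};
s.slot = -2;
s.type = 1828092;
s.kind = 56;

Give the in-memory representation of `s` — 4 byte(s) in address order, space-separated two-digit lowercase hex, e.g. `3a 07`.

c6 f9 3f 38

[29+:3] slot=-2 & 0x7 = 0x6; word=0xc0000000
[6+:23] type=1828092 & 0x7fffff = 0x1be4fc; word=0xc6f93f00
[0+:6] kind=56 & 0x3f = 0x38; word=0xc6f93f38
word = 0xc6f93f38 → big-endian bytes:
  [0]=0xc6  [1]=0xf9  [2]=0x3f  [3]=0x38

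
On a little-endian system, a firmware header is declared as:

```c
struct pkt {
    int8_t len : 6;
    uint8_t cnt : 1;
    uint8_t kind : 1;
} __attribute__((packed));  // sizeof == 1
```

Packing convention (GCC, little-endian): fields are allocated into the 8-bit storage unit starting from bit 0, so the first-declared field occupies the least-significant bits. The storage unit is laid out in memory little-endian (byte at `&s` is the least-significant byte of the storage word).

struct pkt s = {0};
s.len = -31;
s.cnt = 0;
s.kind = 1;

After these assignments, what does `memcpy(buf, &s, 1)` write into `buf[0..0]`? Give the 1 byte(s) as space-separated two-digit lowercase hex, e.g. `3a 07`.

a1

len:6 = -31 → 0x21 << 0 → word 0x21
cnt:1 = 0 → 0x0 << 6 → word 0x21
kind:1 = 1 → 0x1 << 7 → word 0xa1
word = 0xa1 → little-endian bytes:
  [0]=0xa1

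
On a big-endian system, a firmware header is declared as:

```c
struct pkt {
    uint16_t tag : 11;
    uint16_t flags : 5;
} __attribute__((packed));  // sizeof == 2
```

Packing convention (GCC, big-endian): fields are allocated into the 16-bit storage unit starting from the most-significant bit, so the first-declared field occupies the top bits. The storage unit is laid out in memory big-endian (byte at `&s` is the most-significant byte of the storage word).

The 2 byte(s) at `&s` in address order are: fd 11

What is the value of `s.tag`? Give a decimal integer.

[0]=0xfd [1]=0x11 (big-endian) → word 0xfd11
tag:11 @ bit 5 → (0xfd11>>5)&0x7ff = 0x7e8  ←
flags:5 @ bit 0 → (0xfd11>>0)&0x1f = 0x11

2024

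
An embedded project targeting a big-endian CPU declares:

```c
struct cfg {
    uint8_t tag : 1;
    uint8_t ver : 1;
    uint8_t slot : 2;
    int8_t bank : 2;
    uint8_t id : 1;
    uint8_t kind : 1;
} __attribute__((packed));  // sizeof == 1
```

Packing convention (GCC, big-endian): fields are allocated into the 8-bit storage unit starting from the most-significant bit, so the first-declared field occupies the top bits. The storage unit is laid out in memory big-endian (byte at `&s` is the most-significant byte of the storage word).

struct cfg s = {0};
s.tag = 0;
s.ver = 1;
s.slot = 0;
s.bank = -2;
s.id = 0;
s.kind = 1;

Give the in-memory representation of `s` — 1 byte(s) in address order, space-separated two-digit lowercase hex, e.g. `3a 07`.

tag:1 = 0 → 0x0 << 7 → word 0x00
ver:1 = 1 → 0x1 << 6 → word 0x40
slot:2 = 0 → 0x0 << 4 → word 0x40
bank:2 = -2 → 0x2 << 2 → word 0x48
id:1 = 0 → 0x0 << 1 → word 0x48
kind:1 = 1 → 0x1 << 0 → word 0x49
word = 0x49 → big-endian bytes:
  [0]=0x49

49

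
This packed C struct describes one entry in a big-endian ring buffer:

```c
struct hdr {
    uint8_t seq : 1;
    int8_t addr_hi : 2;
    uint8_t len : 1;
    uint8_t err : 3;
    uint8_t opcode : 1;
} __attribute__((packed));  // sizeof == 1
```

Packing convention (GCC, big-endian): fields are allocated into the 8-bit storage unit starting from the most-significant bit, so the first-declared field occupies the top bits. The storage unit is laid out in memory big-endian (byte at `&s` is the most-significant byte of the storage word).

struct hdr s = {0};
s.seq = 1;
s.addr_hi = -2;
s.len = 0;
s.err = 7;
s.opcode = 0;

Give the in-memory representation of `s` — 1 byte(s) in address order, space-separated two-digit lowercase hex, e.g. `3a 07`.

ce

[7+:1] seq=1 & 0x1 = 0x1; word=0x80
[5+:2] addr_hi=-2 & 0x3 = 0x2; word=0xc0
[4+:1] len=0 & 0x1 = 0x0; word=0xc0
[1+:3] err=7 & 0x7 = 0x7; word=0xce
[0+:1] opcode=0 & 0x1 = 0x0; word=0xce
word = 0xce → big-endian bytes:
  [0]=0xce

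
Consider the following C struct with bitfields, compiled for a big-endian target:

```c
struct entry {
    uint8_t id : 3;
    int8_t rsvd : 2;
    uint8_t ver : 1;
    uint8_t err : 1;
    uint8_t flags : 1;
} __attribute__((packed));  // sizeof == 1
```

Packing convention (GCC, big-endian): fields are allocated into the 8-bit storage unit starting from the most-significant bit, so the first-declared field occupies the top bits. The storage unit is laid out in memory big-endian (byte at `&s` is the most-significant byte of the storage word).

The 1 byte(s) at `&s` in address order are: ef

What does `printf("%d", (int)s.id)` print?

7

[0]=0xef (big-endian) → word 0xef
id:3 @ bit 5 → (0xef>>5)&0x7 = 0x7  ←
rsvd:2 @ bit 3 → (0xef>>3)&0x3 = 0x1
ver:1 @ bit 2 → (0xef>>2)&0x1 = 0x1
err:1 @ bit 1 → (0xef>>1)&0x1 = 0x1
flags:1 @ bit 0 → (0xef>>0)&0x1 = 0x1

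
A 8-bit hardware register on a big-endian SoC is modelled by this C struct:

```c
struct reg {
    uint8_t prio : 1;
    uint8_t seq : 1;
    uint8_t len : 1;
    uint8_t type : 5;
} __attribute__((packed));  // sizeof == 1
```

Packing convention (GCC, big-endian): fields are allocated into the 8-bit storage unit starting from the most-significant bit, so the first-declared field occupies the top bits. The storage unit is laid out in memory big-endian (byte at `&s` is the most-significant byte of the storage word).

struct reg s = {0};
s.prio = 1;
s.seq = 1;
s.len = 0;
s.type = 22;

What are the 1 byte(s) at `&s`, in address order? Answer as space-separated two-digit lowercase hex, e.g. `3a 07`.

d6

prio (1b) val=1 bits=0x1 at bit 7: 0x80
seq (1b) val=1 bits=0x1 at bit 6: 0xc0
len (1b) val=0 bits=0x0 at bit 5: 0xc0
type (5b) val=22 bits=0x16 at bit 0: 0xd6
word = 0xd6 → big-endian bytes:
  [0]=0xd6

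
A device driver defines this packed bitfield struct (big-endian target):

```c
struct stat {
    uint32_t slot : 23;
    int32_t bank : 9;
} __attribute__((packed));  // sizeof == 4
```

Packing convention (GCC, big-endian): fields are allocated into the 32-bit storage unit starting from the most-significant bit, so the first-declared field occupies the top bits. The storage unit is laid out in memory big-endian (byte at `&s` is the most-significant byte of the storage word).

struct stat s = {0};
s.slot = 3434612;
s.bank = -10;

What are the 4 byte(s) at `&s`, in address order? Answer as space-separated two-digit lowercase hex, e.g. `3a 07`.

slot (23b) val=3434612 bits=0x346874 at bit 9: 0x68d0e800
bank (9b) val=-10 bits=0x1f6 at bit 0: 0x68d0e9f6
word = 0x68d0e9f6 → big-endian bytes:
  [0]=0x68  [1]=0xd0  [2]=0xe9  [3]=0xf6

68 d0 e9 f6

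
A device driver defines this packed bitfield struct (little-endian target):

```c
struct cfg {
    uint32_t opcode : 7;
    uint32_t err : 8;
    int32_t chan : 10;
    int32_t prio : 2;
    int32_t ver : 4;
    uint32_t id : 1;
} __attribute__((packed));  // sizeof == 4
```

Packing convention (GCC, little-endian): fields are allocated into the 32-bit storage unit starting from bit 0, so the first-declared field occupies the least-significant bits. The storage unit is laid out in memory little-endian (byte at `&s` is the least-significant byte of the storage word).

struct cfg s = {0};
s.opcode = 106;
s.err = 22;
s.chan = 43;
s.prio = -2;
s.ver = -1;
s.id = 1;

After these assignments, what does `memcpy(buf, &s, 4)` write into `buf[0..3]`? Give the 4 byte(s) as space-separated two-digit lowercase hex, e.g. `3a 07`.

[0+:7] opcode=106 & 0x7f = 0x6a; word=0x0000006a
[7+:8] err=22 & 0xff = 0x16; word=0x00000b6a
[15+:10] chan=43 & 0x3ff = 0x2b; word=0x00158b6a
[25+:2] prio=-2 & 0x3 = 0x2; word=0x04158b6a
[27+:4] ver=-1 & 0xf = 0xf; word=0x7c158b6a
[31+:1] id=1 & 0x1 = 0x1; word=0xfc158b6a
word = 0xfc158b6a → little-endian bytes:
  [0]=0x6a  [1]=0x8b  [2]=0x15  [3]=0xfc

6a 8b 15 fc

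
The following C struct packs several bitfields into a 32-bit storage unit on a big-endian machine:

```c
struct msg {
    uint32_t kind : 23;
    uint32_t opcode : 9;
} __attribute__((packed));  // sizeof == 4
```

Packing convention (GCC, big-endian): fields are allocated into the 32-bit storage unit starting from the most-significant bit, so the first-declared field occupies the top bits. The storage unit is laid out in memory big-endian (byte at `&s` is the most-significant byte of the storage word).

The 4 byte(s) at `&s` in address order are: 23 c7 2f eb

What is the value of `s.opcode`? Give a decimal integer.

[0]=0x23 [1]=0xc7 [2]=0x2f [3]=0xeb (big-endian) → word 0x23c72feb
kind:23 @ bit 9 → (0x23c72feb>>9)&0x7fffff = 0x11e397
opcode:9 @ bit 0 → (0x23c72feb>>0)&0x1ff = 0x1eb  ←

491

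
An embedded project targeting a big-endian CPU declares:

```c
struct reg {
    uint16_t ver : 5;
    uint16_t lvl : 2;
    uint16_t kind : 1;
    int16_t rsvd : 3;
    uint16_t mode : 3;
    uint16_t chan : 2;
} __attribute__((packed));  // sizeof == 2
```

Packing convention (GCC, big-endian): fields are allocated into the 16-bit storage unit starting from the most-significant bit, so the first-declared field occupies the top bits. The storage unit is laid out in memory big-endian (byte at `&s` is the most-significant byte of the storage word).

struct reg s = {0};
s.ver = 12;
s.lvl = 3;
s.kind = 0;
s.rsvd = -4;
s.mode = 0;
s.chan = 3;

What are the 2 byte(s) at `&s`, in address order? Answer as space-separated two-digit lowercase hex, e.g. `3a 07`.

ver:5 = 12 → 0xc << 11 → word 0x6000
lvl:2 = 3 → 0x3 << 9 → word 0x6600
kind:1 = 0 → 0x0 << 8 → word 0x6600
rsvd:3 = -4 → 0x4 << 5 → word 0x6680
mode:3 = 0 → 0x0 << 2 → word 0x6680
chan:2 = 3 → 0x3 << 0 → word 0x6683
word = 0x6683 → big-endian bytes:
  [0]=0x66  [1]=0x83

66 83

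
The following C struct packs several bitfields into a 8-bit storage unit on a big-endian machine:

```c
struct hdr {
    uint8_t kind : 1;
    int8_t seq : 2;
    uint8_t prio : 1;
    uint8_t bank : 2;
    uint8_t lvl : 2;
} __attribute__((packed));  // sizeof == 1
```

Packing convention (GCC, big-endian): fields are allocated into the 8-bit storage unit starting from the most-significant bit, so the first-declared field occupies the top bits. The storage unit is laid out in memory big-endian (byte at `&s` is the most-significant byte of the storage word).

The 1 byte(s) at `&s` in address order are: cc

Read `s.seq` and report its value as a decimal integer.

-2

[0]=0xcc (big-endian) → word 0xcc
kind:1 @ bit 7 → (0xcc>>7)&0x1 = 0x1
seq:2 @ bit 5 → (0xcc>>5)&0x3 = 0x2  ←
prio:1 @ bit 4 → (0xcc>>4)&0x1 = 0x0
bank:2 @ bit 2 → (0xcc>>2)&0x3 = 0x3
lvl:2 @ bit 0 → (0xcc>>0)&0x3 = 0x0
seq signed 2b, MSB=1: 2 - 4 = -2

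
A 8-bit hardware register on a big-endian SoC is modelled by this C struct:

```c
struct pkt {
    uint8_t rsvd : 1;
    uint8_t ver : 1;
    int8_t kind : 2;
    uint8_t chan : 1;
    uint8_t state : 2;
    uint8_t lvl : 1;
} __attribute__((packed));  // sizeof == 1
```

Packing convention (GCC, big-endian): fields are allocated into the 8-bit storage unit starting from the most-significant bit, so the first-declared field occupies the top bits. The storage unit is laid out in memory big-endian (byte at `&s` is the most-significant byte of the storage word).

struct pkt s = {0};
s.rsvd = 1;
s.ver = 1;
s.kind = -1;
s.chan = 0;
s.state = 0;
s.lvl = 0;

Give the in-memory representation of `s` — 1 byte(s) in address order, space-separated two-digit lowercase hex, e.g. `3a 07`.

rsvd:1 = 1 → 0x1 << 7 → word 0x80
ver:1 = 1 → 0x1 << 6 → word 0xc0
kind:2 = -1 → 0x3 << 4 → word 0xf0
chan:1 = 0 → 0x0 << 3 → word 0xf0
state:2 = 0 → 0x0 << 1 → word 0xf0
lvl:1 = 0 → 0x0 << 0 → word 0xf0
word = 0xf0 → big-endian bytes:
  [0]=0xf0

f0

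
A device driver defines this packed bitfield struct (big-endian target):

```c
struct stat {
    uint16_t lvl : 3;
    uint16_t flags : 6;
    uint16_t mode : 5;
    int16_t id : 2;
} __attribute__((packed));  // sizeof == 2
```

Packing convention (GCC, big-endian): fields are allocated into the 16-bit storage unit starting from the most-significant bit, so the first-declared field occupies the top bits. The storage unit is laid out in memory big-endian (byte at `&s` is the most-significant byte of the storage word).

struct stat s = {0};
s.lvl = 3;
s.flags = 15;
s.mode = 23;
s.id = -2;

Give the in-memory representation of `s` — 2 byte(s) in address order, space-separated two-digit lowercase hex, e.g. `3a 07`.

lvl (3b) val=3 bits=0x3 at bit 13: 0x6000
flags (6b) val=15 bits=0xf at bit 7: 0x6780
mode (5b) val=23 bits=0x17 at bit 2: 0x67dc
id (2b) val=-2 bits=0x2 at bit 0: 0x67de
word = 0x67de → big-endian bytes:
  [0]=0x67  [1]=0xde

67 de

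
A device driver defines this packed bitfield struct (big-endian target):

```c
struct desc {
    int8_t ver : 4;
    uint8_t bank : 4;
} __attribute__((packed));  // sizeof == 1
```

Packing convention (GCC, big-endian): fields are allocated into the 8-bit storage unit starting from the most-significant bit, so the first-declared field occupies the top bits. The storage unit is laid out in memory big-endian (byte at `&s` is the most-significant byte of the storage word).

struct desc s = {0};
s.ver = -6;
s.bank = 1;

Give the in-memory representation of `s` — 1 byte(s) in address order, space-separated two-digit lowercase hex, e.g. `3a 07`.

ver (4b) val=-6 bits=0xa at bit 4: 0xa0
bank (4b) val=1 bits=0x1 at bit 0: 0xa1
word = 0xa1 → big-endian bytes:
  [0]=0xa1

a1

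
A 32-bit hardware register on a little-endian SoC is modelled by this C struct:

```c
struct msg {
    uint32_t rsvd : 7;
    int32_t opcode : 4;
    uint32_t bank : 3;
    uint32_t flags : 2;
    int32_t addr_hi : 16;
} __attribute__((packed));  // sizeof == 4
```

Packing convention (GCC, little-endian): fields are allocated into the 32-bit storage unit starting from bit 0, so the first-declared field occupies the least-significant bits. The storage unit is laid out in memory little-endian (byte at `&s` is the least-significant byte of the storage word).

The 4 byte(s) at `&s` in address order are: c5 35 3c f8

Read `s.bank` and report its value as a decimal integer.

[0]=0xc5 [1]=0x35 [2]=0x3c [3]=0xf8 (little-endian) → word 0xf83c35c5
rsvd [0+:7] = (word>>0) & 0x7f = 69
opcode [7+:4] = (word>>7) & 0xf = 11
bank [11+:3] = (word>>11) & 0x7 = 6  ←
flags [14+:2] = (word>>14) & 0x3 = 0
addr_hi [16+:16] = (word>>16) & 0xffff = 63548

6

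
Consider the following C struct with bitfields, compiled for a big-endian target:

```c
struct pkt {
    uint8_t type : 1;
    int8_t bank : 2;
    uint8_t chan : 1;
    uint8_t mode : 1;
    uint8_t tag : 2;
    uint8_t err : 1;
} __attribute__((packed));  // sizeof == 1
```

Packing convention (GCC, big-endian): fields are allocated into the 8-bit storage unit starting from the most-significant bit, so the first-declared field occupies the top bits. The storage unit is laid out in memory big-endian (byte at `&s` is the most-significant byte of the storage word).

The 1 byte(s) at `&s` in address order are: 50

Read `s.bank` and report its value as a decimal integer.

-2

[0]=0x50 (big-endian) → word 0x50
type [7+:1] = (word>>7) & 0x1 = 0
bank [5+:2] = (word>>5) & 0x3 = 2  ←
chan [4+:1] = (word>>4) & 0x1 = 1
mode [3+:1] = (word>>3) & 0x1 = 0
tag [1+:2] = (word>>1) & 0x3 = 0
err [0+:1] = (word>>0) & 0x1 = 0
bank signed 2b, MSB=1: 2 - 4 = -2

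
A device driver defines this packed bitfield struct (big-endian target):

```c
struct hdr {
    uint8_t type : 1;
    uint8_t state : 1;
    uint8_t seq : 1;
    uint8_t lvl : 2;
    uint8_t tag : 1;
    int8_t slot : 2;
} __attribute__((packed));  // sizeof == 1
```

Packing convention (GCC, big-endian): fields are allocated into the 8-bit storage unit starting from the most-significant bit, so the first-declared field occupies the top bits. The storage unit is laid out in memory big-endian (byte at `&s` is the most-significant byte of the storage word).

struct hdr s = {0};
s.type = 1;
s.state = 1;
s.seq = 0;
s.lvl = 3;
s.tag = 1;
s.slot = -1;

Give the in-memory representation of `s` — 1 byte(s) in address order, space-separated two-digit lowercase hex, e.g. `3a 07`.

df

type (1b) val=1 bits=0x1 at bit 7: 0x80
state (1b) val=1 bits=0x1 at bit 6: 0xc0
seq (1b) val=0 bits=0x0 at bit 5: 0xc0
lvl (2b) val=3 bits=0x3 at bit 3: 0xd8
tag (1b) val=1 bits=0x1 at bit 2: 0xdc
slot (2b) val=-1 bits=0x3 at bit 0: 0xdf
word = 0xdf → big-endian bytes:
  [0]=0xdf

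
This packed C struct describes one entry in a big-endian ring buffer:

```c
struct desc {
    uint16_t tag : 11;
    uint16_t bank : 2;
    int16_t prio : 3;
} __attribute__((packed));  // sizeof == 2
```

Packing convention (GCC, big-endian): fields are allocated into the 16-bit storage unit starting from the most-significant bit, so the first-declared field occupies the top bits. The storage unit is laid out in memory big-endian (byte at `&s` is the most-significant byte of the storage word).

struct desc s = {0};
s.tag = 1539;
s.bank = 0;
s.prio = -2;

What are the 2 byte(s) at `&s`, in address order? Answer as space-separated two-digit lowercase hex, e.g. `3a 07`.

c0 66

[5+:11] tag=1539 & 0x7ff = 0x603; word=0xc060
[3+:2] bank=0 & 0x3 = 0x0; word=0xc060
[0+:3] prio=-2 & 0x7 = 0x6; word=0xc066
word = 0xc066 → big-endian bytes:
  [0]=0xc0  [1]=0x66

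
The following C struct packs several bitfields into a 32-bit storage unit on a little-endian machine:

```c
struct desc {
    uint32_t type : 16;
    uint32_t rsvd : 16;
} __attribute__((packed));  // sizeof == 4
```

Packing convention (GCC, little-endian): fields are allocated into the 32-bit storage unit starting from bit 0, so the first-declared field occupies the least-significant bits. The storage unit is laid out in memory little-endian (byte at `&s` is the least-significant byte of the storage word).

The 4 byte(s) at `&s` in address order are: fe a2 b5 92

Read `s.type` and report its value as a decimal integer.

41726

[0]=0xfe [1]=0xa2 [2]=0xb5 [3]=0x92 (little-endian) → word 0x92b5a2fe
type:16 @ bit 0 → (0x92b5a2fe>>0)&0xffff = 0xa2fe  ←
rsvd:16 @ bit 16 → (0x92b5a2fe>>16)&0xffff = 0x92b5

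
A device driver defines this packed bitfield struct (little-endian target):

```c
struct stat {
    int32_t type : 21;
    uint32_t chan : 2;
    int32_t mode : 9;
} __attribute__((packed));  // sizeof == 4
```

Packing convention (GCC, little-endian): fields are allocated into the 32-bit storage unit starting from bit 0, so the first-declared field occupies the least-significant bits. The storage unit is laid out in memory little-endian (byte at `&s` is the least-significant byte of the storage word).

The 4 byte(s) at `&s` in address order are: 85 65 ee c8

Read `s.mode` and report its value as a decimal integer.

-111

[0]=0x85 [1]=0x65 [2]=0xee [3]=0xc8 (little-endian) → word 0xc8ee6585
type [0+:21] = (word>>0) & 0x1fffff = 943493
chan [21+:2] = (word>>21) & 0x3 = 3
mode [23+:9] = (word>>23) & 0x1ff = 401  ←
mode signed 9b, MSB=1: 401 - 512 = -111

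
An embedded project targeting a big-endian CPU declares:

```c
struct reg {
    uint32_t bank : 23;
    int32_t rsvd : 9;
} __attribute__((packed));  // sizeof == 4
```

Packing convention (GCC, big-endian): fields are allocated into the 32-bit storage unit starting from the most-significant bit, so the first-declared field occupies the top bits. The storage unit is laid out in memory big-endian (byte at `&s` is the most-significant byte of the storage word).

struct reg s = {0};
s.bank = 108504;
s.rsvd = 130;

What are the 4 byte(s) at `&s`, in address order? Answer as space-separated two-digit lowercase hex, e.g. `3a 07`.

bank:23 = 108504 → 0x1a7d8 << 9 → word 0x034fb000
rsvd:9 = 130 → 0x82 << 0 → word 0x034fb082
word = 0x034fb082 → big-endian bytes:
  [0]=0x03  [1]=0x4f  [2]=0xb0  [3]=0x82

03 4f b0 82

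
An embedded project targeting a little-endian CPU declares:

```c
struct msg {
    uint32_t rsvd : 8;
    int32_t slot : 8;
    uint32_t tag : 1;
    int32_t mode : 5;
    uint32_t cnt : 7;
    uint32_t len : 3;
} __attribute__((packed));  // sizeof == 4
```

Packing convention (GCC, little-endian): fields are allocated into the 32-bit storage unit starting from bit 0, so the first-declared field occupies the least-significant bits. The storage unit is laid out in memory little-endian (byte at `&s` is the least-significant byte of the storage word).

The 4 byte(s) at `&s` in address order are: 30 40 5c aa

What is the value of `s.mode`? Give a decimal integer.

14

[0]=0x30 [1]=0x40 [2]=0x5c [3]=0xaa (little-endian) → word 0xaa5c4030
rsvd:8 @ bit 0 → (0xaa5c4030>>0)&0xff = 0x30
slot:8 @ bit 8 → (0xaa5c4030>>8)&0xff = 0x40
tag:1 @ bit 16 → (0xaa5c4030>>16)&0x1 = 0x0
mode:5 @ bit 17 → (0xaa5c4030>>17)&0x1f = 0xe  ←
cnt:7 @ bit 22 → (0xaa5c4030>>22)&0x7f = 0x29
len:3 @ bit 29 → (0xaa5c4030>>29)&0x7 = 0x5
mode signed 5b, MSB=0: value = 14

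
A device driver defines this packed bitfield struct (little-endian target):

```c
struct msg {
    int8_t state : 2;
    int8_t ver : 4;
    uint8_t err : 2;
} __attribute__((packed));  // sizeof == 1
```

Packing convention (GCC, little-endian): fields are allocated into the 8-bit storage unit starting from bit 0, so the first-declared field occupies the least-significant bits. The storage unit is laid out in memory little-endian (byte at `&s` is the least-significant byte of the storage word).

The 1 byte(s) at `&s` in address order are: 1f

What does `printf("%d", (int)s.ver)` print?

[0]=0x1f (little-endian) → word 0x1f
state:2 @ bit 0 → (0x1f>>0)&0x3 = 0x3
ver:4 @ bit 2 → (0x1f>>2)&0xf = 0x7  ←
err:2 @ bit 6 → (0x1f>>6)&0x3 = 0x0
ver signed 4b, MSB=0: value = 7

7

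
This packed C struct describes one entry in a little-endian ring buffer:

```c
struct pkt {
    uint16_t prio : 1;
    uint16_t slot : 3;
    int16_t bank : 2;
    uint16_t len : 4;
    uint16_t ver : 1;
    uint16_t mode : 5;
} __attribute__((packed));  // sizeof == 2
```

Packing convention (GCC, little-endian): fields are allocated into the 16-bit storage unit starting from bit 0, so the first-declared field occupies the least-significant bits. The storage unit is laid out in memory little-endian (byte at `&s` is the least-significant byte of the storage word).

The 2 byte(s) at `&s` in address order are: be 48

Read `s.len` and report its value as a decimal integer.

2

[0]=0xbe [1]=0x48 (little-endian) → word 0x48be
prio [0+:1] = (word>>0) & 0x1 = 0
slot [1+:3] = (word>>1) & 0x7 = 7
bank [4+:2] = (word>>4) & 0x3 = 3
len [6+:4] = (word>>6) & 0xf = 2  ←
ver [10+:1] = (word>>10) & 0x1 = 0
mode [11+:5] = (word>>11) & 0x1f = 9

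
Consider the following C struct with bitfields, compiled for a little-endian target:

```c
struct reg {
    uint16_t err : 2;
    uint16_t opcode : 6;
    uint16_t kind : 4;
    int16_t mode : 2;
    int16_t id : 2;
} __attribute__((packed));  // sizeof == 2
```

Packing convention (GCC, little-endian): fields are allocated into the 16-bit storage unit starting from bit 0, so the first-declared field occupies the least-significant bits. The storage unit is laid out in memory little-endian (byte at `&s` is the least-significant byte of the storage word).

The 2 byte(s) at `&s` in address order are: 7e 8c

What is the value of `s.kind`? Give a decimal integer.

12

[0]=0x7e [1]=0x8c (little-endian) → word 0x8c7e
err:2 @ bit 0 → (0x8c7e>>0)&0x3 = 0x2
opcode:6 @ bit 2 → (0x8c7e>>2)&0x3f = 0x1f
kind:4 @ bit 8 → (0x8c7e>>8)&0xf = 0xc  ←
mode:2 @ bit 12 → (0x8c7e>>12)&0x3 = 0x0
id:2 @ bit 14 → (0x8c7e>>14)&0x3 = 0x2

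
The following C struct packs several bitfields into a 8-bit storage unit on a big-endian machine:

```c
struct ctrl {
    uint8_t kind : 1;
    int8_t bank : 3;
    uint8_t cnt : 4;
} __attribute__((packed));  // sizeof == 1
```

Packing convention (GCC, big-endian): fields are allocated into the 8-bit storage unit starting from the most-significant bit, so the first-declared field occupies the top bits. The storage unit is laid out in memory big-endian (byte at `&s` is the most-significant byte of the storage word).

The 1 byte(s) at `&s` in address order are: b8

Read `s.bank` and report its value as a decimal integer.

[0]=0xb8 (big-endian) → word 0xb8
kind [7+:1] = (word>>7) & 0x1 = 1
bank [4+:3] = (word>>4) & 0x7 = 3  ←
cnt [0+:4] = (word>>0) & 0xf = 8
bank signed 3b, MSB=0: value = 3

3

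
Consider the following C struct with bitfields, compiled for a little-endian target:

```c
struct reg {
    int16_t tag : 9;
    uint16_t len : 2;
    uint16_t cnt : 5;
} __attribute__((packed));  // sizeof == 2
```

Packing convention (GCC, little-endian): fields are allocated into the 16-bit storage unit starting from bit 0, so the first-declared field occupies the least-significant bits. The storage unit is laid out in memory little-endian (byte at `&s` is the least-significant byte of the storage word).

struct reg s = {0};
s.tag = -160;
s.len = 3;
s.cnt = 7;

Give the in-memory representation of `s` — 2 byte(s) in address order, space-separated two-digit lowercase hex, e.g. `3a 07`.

60 3f

tag (9b) val=-160 bits=0x160 at bit 0: 0x0160
len (2b) val=3 bits=0x3 at bit 9: 0x0760
cnt (5b) val=7 bits=0x7 at bit 11: 0x3f60
word = 0x3f60 → little-endian bytes:
  [0]=0x60  [1]=0x3f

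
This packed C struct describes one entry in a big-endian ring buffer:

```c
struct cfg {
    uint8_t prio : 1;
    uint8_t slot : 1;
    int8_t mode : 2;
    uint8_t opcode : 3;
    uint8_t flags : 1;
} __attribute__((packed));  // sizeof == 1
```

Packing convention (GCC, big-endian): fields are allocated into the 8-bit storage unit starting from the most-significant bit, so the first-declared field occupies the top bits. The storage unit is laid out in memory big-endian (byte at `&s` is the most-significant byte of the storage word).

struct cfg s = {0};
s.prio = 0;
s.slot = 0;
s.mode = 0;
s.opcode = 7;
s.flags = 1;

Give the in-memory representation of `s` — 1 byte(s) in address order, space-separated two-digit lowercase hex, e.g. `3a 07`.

0f

[7+:1] prio=0 & 0x1 = 0x0; word=0x00
[6+:1] slot=0 & 0x1 = 0x0; word=0x00
[4+:2] mode=0 & 0x3 = 0x0; word=0x00
[1+:3] opcode=7 & 0x7 = 0x7; word=0x0e
[0+:1] flags=1 & 0x1 = 0x1; word=0x0f
word = 0x0f → big-endian bytes:
  [0]=0x0f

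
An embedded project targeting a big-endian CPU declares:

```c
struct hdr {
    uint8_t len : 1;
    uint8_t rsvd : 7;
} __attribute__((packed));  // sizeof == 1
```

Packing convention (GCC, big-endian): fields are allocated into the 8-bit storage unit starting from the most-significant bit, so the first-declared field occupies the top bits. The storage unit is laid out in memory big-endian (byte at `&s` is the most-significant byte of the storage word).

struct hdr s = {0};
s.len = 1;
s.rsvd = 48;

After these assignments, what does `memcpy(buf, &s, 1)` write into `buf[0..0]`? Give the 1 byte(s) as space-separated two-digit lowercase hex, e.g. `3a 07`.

b0

len (1b) val=1 bits=0x1 at bit 7: 0x80
rsvd (7b) val=48 bits=0x30 at bit 0: 0xb0
word = 0xb0 → big-endian bytes:
  [0]=0xb0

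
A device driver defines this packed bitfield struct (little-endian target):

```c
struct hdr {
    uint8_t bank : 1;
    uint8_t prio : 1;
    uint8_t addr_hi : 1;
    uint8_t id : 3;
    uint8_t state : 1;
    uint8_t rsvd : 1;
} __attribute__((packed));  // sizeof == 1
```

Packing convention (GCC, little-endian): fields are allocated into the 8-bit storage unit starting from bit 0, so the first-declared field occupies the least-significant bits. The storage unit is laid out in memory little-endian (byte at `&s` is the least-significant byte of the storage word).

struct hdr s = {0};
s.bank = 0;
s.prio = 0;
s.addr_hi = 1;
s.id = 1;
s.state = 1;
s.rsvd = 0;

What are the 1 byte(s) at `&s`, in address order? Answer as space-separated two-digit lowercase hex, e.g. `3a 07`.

4c

[0+:1] bank=0 & 0x1 = 0x0; word=0x00
[1+:1] prio=0 & 0x1 = 0x0; word=0x00
[2+:1] addr_hi=1 & 0x1 = 0x1; word=0x04
[3+:3] id=1 & 0x7 = 0x1; word=0x0c
[6+:1] state=1 & 0x1 = 0x1; word=0x4c
[7+:1] rsvd=0 & 0x1 = 0x0; word=0x4c
word = 0x4c → little-endian bytes:
  [0]=0x4c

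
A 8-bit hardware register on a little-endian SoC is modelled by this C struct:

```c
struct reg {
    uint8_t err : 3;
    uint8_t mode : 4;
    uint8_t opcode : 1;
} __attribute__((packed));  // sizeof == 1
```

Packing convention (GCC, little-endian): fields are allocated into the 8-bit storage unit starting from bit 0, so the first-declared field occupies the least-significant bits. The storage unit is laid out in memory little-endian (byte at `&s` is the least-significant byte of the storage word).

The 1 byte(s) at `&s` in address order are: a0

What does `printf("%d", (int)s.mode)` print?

4

[0]=0xa0 (little-endian) → word 0xa0
err [0+:3] = (word>>0) & 0x7 = 0
mode [3+:4] = (word>>3) & 0xf = 4  ←
opcode [7+:1] = (word>>7) & 0x1 = 1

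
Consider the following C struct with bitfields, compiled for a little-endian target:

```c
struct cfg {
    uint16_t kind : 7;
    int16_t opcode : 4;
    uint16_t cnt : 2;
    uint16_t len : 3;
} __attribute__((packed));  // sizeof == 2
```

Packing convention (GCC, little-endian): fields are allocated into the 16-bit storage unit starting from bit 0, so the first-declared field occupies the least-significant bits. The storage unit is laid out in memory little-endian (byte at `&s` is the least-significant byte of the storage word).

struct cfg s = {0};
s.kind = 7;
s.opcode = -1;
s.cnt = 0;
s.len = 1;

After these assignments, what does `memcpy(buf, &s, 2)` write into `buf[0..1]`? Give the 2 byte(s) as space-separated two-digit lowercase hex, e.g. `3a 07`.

[0+:7] kind=7 & 0x7f = 0x7; word=0x0007
[7+:4] opcode=-1 & 0xf = 0xf; word=0x0787
[11+:2] cnt=0 & 0x3 = 0x0; word=0x0787
[13+:3] len=1 & 0x7 = 0x1; word=0x2787
word = 0x2787 → little-endian bytes:
  [0]=0x87  [1]=0x27

87 27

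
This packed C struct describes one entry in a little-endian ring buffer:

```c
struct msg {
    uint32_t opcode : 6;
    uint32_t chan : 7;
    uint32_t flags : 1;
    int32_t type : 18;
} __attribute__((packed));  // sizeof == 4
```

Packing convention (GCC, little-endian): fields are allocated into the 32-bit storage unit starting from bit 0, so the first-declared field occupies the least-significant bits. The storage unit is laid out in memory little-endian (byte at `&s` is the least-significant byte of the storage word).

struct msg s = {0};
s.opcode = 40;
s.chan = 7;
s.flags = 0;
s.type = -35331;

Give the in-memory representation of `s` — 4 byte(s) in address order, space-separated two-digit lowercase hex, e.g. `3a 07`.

e8 41 7f dd

[0+:6] opcode=40 & 0x3f = 0x28; word=0x00000028
[6+:7] chan=7 & 0x7f = 0x7; word=0x000001e8
[13+:1] flags=0 & 0x1 = 0x0; word=0x000001e8
[14+:18] type=-35331 & 0x3ffff = 0x375fd; word=0xdd7f41e8
word = 0xdd7f41e8 → little-endian bytes:
  [0]=0xe8  [1]=0x41  [2]=0x7f  [3]=0xdd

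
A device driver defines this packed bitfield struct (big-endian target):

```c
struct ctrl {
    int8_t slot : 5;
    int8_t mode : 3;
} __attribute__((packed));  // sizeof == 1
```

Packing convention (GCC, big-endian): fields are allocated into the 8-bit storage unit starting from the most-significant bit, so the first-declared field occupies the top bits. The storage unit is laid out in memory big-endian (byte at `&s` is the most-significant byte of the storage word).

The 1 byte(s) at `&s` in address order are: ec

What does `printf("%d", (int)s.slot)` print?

[0]=0xec (big-endian) → word 0xec
slot:5 @ bit 3 → (0xec>>3)&0x1f = 0x1d  ←
mode:3 @ bit 0 → (0xec>>0)&0x7 = 0x4
slot signed 5b, MSB=1: 29 - 32 = -3

-3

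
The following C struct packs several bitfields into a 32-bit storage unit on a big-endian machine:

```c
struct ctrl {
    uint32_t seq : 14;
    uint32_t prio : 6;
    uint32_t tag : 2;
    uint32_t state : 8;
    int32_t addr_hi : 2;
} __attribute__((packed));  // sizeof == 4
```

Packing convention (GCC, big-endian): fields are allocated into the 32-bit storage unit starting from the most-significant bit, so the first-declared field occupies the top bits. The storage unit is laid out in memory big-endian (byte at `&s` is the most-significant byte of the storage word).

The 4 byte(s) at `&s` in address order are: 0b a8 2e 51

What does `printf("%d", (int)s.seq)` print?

746

[0]=0x0b [1]=0xa8 [2]=0x2e [3]=0x51 (big-endian) → word 0x0ba82e51
seq:14 @ bit 18 → (0x0ba82e51>>18)&0x3fff = 0x2ea  ←
prio:6 @ bit 12 → (0x0ba82e51>>12)&0x3f = 0x2
tag:2 @ bit 10 → (0x0ba82e51>>10)&0x3 = 0x3
state:8 @ bit 2 → (0x0ba82e51>>2)&0xff = 0x94
addr_hi:2 @ bit 0 → (0x0ba82e51>>0)&0x3 = 0x1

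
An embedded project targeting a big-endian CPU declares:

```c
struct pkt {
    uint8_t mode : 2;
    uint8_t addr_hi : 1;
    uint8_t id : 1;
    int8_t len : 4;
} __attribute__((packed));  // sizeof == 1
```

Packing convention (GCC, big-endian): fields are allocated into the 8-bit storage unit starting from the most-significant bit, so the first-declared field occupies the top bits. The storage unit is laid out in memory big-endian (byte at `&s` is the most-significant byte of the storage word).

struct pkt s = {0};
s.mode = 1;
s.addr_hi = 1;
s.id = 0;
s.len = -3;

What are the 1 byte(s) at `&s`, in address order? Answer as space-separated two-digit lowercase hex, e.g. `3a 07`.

[6+:2] mode=1 & 0x3 = 0x1; word=0x40
[5+:1] addr_hi=1 & 0x1 = 0x1; word=0x60
[4+:1] id=0 & 0x1 = 0x0; word=0x60
[0+:4] len=-3 & 0xf = 0xd; word=0x6d
word = 0x6d → big-endian bytes:
  [0]=0x6d

6d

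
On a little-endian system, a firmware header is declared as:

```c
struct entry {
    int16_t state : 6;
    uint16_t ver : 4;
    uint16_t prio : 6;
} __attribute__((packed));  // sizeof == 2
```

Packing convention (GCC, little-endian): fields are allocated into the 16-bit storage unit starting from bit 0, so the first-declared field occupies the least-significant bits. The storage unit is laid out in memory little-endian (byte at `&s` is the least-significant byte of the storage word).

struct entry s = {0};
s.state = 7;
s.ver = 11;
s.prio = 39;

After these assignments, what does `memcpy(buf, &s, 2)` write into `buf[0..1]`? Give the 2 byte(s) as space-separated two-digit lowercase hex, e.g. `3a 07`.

c7 9e

[0+:6] state=7 & 0x3f = 0x7; word=0x0007
[6+:4] ver=11 & 0xf = 0xb; word=0x02c7
[10+:6] prio=39 & 0x3f = 0x27; word=0x9ec7
word = 0x9ec7 → little-endian bytes:
  [0]=0xc7  [1]=0x9e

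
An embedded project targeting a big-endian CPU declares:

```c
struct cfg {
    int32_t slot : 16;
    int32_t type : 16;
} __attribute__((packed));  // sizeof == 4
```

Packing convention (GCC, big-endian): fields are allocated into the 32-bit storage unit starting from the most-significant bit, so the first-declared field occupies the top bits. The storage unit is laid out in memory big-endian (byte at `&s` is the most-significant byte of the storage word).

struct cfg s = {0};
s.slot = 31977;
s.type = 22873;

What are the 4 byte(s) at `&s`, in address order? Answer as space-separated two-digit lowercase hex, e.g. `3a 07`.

7c e9 59 59

[16+:16] slot=31977 & 0xffff = 0x7ce9; word=0x7ce90000
[0+:16] type=22873 & 0xffff = 0x5959; word=0x7ce95959
word = 0x7ce95959 → big-endian bytes:
  [0]=0x7c  [1]=0xe9  [2]=0x59  [3]=0x59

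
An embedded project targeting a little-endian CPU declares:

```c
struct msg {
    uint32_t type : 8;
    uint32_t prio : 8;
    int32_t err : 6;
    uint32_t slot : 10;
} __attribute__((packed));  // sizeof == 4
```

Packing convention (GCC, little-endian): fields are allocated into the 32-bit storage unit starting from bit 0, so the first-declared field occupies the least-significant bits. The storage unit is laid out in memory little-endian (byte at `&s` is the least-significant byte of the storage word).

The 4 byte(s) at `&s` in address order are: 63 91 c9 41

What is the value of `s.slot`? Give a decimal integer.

263

[0]=0x63 [1]=0x91 [2]=0xc9 [3]=0x41 (little-endian) → word 0x41c99163
type [0+:8] = (word>>0) & 0xff = 99
prio [8+:8] = (word>>8) & 0xff = 145
err [16+:6] = (word>>16) & 0x3f = 9
slot [22+:10] = (word>>22) & 0x3ff = 263  ←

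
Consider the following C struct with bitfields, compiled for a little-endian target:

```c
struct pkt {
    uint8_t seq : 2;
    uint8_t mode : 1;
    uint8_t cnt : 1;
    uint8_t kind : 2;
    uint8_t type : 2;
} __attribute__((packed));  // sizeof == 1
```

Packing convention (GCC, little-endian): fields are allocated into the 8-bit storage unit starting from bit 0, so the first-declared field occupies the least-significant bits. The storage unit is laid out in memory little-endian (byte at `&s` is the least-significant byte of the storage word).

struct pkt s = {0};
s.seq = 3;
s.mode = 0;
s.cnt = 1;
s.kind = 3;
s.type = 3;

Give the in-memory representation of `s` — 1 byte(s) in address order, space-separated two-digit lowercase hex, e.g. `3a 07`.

fb

seq:2 = 3 → 0x3 << 0 → word 0x03
mode:1 = 0 → 0x0 << 2 → word 0x03
cnt:1 = 1 → 0x1 << 3 → word 0x0b
kind:2 = 3 → 0x3 << 4 → word 0x3b
type:2 = 3 → 0x3 << 6 → word 0xfb
word = 0xfb → little-endian bytes:
  [0]=0xfb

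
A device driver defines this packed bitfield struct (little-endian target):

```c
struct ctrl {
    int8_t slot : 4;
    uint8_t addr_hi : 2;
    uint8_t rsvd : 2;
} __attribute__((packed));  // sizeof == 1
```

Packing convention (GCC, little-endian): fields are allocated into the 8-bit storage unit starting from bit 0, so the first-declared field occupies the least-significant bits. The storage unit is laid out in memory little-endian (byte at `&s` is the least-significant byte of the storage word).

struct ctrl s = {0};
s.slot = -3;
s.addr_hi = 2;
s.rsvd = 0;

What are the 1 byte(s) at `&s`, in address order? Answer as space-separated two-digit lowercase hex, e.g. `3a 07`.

2d

slot (4b) val=-3 bits=0xd at bit 0: 0x0d
addr_hi (2b) val=2 bits=0x2 at bit 4: 0x2d
rsvd (2b) val=0 bits=0x0 at bit 6: 0x2d
word = 0x2d → little-endian bytes:
  [0]=0x2d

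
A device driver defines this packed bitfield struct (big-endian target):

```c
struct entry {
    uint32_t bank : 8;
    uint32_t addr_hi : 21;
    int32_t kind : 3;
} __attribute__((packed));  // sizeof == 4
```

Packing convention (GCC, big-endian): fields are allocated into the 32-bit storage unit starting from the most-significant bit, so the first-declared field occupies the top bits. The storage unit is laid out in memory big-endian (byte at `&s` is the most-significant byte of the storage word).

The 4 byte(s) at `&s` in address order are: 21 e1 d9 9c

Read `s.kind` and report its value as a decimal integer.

-4

[0]=0x21 [1]=0xe1 [2]=0xd9 [3]=0x9c (big-endian) → word 0x21e1d99c
bank [24+:8] = (word>>24) & 0xff = 33
addr_hi [3+:21] = (word>>3) & 0x1fffff = 1850163
kind [0+:3] = (word>>0) & 0x7 = 4  ←
kind signed 3b, MSB=1: 4 - 8 = -4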